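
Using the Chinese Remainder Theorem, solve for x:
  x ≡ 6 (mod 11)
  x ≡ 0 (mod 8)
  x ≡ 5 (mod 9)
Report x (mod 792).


Moduli 11, 8, 9 are pairwise coprime; by CRT there is a unique solution modulo M = 11 · 8 · 9 = 792.
Solve pairwise, accumulating the modulus:
  Start with x ≡ 6 (mod 11).
  Combine with x ≡ 0 (mod 8): since gcd(11, 8) = 1, we get a unique residue mod 88.
    Write x = 6 + 11·t and substitute into x ≡ 0 (mod 8): 11·t ≡ 0 − 6 = -6 (mod 8).
    Reduce coefficients mod 8: 3·t ≡ 2 (mod 8).
    The inverse of 3 mod 8 is 3 (since 3·3 = 9 = 1·8 + 1), so t ≡ 3·2 = 6 ≡ 6 (mod 8).
    Then x = 6 + 11·6 = 72, valid modulo lcm(11, 8) = 88: x ≡ 72 (mod 88).
  Combine with x ≡ 5 (mod 9): since gcd(88, 9) = 1, we get a unique residue mod 792.
    Write x = 72 + 88·t and substitute into x ≡ 5 (mod 9): 88·t ≡ 5 − 72 = -67 (mod 9).
    Reduce coefficients mod 9: 7·t ≡ 5 (mod 9).
    The inverse of 7 mod 9 is 4 (since 7·4 = 28 = 3·9 + 1), so t ≡ 4·5 = 20 ≡ 2 (mod 9).
    Then x = 72 + 88·2 = 248, valid modulo lcm(88, 9) = 792: x ≡ 248 (mod 792).
Verify: 248 mod 11 = 6 ✓, 248 mod 8 = 0 ✓, 248 mod 9 = 5 ✓.

x ≡ 248 (mod 792).


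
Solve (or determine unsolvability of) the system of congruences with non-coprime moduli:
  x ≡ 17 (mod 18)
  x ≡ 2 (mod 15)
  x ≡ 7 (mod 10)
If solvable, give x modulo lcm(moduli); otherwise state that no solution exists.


Moduli 18, 15, 10 are not pairwise coprime, so CRT works modulo lcm(m_i) when all pairwise compatibility conditions hold.
Pairwise compatibility: gcd(m_i, m_j) must divide a_i - a_j for every pair.
Merge one congruence at a time:
  Start: x ≡ 17 (mod 18).
  Combine with x ≡ 2 (mod 15): gcd(18, 15) = 3; 2 - 17 = -15, which IS divisible by 3, so compatible.
    Write x = 17 + 18·t and substitute into x ≡ 2 (mod 15): 18·t ≡ 2 − 17 = -15 (mod 15).
    Divide the congruence (and modulus) by g = 3: 6·t ≡ -5 (mod 5).
    Reduce coefficients mod 5: 1·t ≡ 0 (mod 5).
    So t ≡ 0 (mod 5).
    Then x = 17 + 18·0 = 17, valid modulo lcm(18, 15) = 90: x ≡ 17 (mod 90).
  Combine with x ≡ 7 (mod 10): gcd(90, 10) = 10; 7 - 17 = -10, which IS divisible by 10, so compatible.
    Write x = 17 + 90·t and substitute into x ≡ 7 (mod 10): 90·t ≡ 7 − 17 = -10 (mod 10).
    Divide the congruence (and modulus) by g = 10: 9·t ≡ -1 (mod 1).
    Modulo 1 every t works; take t = 0.
    Then x = 17 + 90·0 = 17, valid modulo lcm(90, 10) = 90: x ≡ 17 (mod 90).
Verify: 17 mod 18 = 17, 17 mod 15 = 2, 17 mod 10 = 7.

x ≡ 17 (mod 90).


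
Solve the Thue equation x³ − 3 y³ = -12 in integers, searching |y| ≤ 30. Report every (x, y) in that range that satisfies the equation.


The equation is x³ - 3y³ = -12. For fixed y, x³ = 3·y³ − 12, so a solution requires the RHS to be a perfect cube.
Strategy: iterate y from -30 to 30, compute RHS = 3·y³ − 12, and check whether it is a (positive or negative) perfect cube.
Check small values of y:
  y = 0: RHS = -12 is not a perfect cube.
  y = 1: RHS = -9 is not a perfect cube.
  y = -1: RHS = -15 is not a perfect cube.
  y = 2: RHS = 12 is not a perfect cube.
  y = -2: RHS = -36 is not a perfect cube.
  y = 3: RHS = 69 is not a perfect cube.
  y = -3: RHS = -93 is not a perfect cube.
Continuing the search up to |y| = 30 finds no solutions either.
No (x, y) in the scanned range satisfies the equation.

No integer solutions with |y| ≤ 30.


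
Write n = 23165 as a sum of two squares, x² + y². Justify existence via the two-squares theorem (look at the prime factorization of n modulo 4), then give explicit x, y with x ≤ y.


Step 1: Factor n = 23165 = 5 · 41 · 113.
Step 2: Check the mod-4 condition on each prime factor: 5 ≡ 1 (mod 4), exponent 1; 41 ≡ 1 (mod 4), exponent 1; 113 ≡ 1 (mod 4), exponent 1.
All primes ≡ 3 (mod 4) appear to even exponent (or don't appear), so by the two-squares theorem n IS expressible as a sum of two squares.
Step 3: Build a representation. Here n = 5 · 41 · 113 is a product of primes ≡ 1 (mod 4). Each prime p ≡ 1 (mod 4) is itself a sum of two squares; find a² by testing p − a² for a perfect square:
  5: 5 − 1² = 4 = 2² ⇒ 5 = 1² + 2².
  41: 41 − 1² = 40, 41 − 2² = 37, 41 − 3² = 32, 41 − 4² = 25 = 5² ⇒ 41 = 4² + 5².
  113: 113 − 1² = 112, 113 − 2² = 109, 113 − 3² = 104, 113 − 4² = 97, 113 − 5² = 88, 113 − 6² = 77, 113 − 7² = 64 = 8² ⇒ 113 = 7² + 8².
  Combine using the Brahmagupta–Fibonacci identity (a² + b²)(c² + d²) = (ac − bd)² + (ad + bc)² = (ac + bd)² + (ad − bc)²:
  5 · 41 = 205: from (1² + 2²)(4² + 5²), take (1·4 − 2·5, 1·5 + 2·4) = (4 − 10, 5 + 8) = (-6, 13); dropping signs (only squares matter) gives (6, 13); check 6² + 13² = 36 + 169 = 205 ✓.
  205 · 113 = 23165: from (6² + 13²)(7² + 8²), take (6·7 − 13·8, 6·8 + 13·7) = (42 − 104, 48 + 91) = (-62, 139); dropping signs (only squares matter) gives (62, 139); check 62² + 139² = 3844 + 19321 = 23165 ✓.
Step 4: Order so x ≤ y and verify: 62² + 139² = 3844 + 19321 = 23165 = n. ✓

n = 23165 = 62² + 139² (one valid representation with x ≤ y).


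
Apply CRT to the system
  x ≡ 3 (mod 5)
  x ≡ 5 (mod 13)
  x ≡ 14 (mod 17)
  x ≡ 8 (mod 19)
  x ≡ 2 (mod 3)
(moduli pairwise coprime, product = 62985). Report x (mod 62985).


Product of moduli M = 5 · 13 · 17 · 19 · 3 = 62985.
Merge one congruence at a time:
  Start: x ≡ 3 (mod 5).
  Combine with x ≡ 5 (mod 13); new modulus lcm = 65.
    Write x = 3 + 5·t and substitute into x ≡ 5 (mod 13): 5·t ≡ 5 − 3 = 2 (mod 13).
    The inverse of 5 mod 13 is 8 (since 5·8 = 40 = 3·13 + 1), so t ≡ 8·2 = 16 ≡ 3 (mod 13).
    Then x = 3 + 5·3 = 18, valid modulo lcm(5, 13) = 65: x ≡ 18 (mod 65).
  Combine with x ≡ 14 (mod 17); new modulus lcm = 1105.
    Write x = 18 + 65·t and substitute into x ≡ 14 (mod 17): 65·t ≡ 14 − 18 = -4 (mod 17).
    Reduce coefficients mod 17: 14·t ≡ 13 (mod 17).
    The inverse of 14 mod 17 is 11 (since 14·11 = 154 = 9·17 + 1), so t ≡ 11·13 = 143 ≡ 7 (mod 17).
    Then x = 18 + 65·7 = 473, valid modulo lcm(65, 17) = 1105: x ≡ 473 (mod 1105).
  Combine with x ≡ 8 (mod 19); new modulus lcm = 20995.
    Write x = 473 + 1105·t and substitute into x ≡ 8 (mod 19): 1105·t ≡ 8 − 473 = -465 (mod 19).
    Reduce coefficients mod 19: 3·t ≡ 10 (mod 19).
    The inverse of 3 mod 19 is 13 (since 3·13 = 39 = 2·19 + 1), so t ≡ 13·10 = 130 ≡ 16 (mod 19).
    Then x = 473 + 1105·16 = 18153, valid modulo lcm(1105, 19) = 20995: x ≡ 18153 (mod 20995).
  Combine with x ≡ 2 (mod 3); new modulus lcm = 62985.
    Write x = 18153 + 20995·t and substitute into x ≡ 2 (mod 3): 20995·t ≡ 2 − 18153 = -18151 (mod 3).
    Reduce coefficients mod 3: 1·t ≡ 2 (mod 3).
    So t ≡ 2 (mod 3).
    Then x = 18153 + 20995·2 = 60143, valid modulo lcm(20995, 3) = 62985: x ≡ 60143 (mod 62985).
Verify against each original: 60143 mod 5 = 3, 60143 mod 13 = 5, 60143 mod 17 = 14, 60143 mod 19 = 8, 60143 mod 3 = 2.

x ≡ 60143 (mod 62985).


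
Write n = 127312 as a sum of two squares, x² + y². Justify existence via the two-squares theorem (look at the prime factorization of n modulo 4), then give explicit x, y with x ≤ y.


Step 1: Factor n = 127312 = 2^4 · 73 · 109.
Step 2: Check the mod-4 condition on each prime factor: 2 = 2 (special); 73 ≡ 1 (mod 4), exponent 1; 109 ≡ 1 (mod 4), exponent 1.
All primes ≡ 3 (mod 4) appear to even exponent (or don't appear), so by the two-squares theorem n IS expressible as a sum of two squares.
Step 3: Build a representation. Group n = k² · m with k = 4 and m = 73 · 109 = 7957 (a product of primes ≡ 1 (mod 4)); a representation of m scales to one of n via (k·x)² + (k·y)² = k²(x² + y²). Each prime p ≡ 1 (mod 4) is itself a sum of two squares; find a² by testing p − a² for a perfect square:
  73: 73 − 1² = 72, 73 − 2² = 69, 73 − 3² = 64 = 8² ⇒ 73 = 3² + 8².
  109: 109 − 1² = 108, 109 − 2² = 105, 109 − 3² = 100 = 10² ⇒ 109 = 3² + 10².
  Combine using the Brahmagupta–Fibonacci identity (a² + b²)(c² + d²) = (ac − bd)² + (ad + bc)² = (ac + bd)² + (ad − bc)²:
  73 · 109 = 7957: from (3² + 8²)(3² + 10²), take (3·3 − 8·10, 3·10 + 8·3) = (9 − 80, 30 + 24) = (-71, 54); dropping signs (only squares matter) gives (71, 54); check 71² + 54² = 5041 + 2916 = 7957 ✓.
  Scale by k = 4: (4·71, 4·54) = (284, 216).
Step 4: Order so x ≤ y and verify: 216² + 284² = 46656 + 80656 = 127312 = n. ✓

n = 127312 = 216² + 284² (one valid representation with x ≤ y).


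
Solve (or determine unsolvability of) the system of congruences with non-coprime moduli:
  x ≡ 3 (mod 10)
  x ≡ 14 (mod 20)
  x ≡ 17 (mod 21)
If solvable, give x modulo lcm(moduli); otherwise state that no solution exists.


Moduli 10, 20, 21 are not pairwise coprime, so CRT works modulo lcm(m_i) when all pairwise compatibility conditions hold.
Pairwise compatibility: gcd(m_i, m_j) must divide a_i - a_j for every pair.
Merge one congruence at a time:
  Start: x ≡ 3 (mod 10).
  Combine with x ≡ 14 (mod 20): gcd(10, 20) = 10, and 14 - 3 = 11 is NOT divisible by 10.
    ⇒ system is inconsistent (no integer solution).

No solution (the system is inconsistent).


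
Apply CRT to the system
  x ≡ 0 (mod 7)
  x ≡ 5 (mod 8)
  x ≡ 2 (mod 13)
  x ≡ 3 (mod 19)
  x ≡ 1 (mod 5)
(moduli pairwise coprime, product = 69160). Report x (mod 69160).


Product of moduli M = 7 · 8 · 13 · 19 · 5 = 69160.
Merge one congruence at a time:
  Start: x ≡ 0 (mod 7).
  Combine with x ≡ 5 (mod 8); new modulus lcm = 56.
    Write x = 0 + 7·t and substitute into x ≡ 5 (mod 8): 7·t ≡ 5 − 0 = 5 (mod 8).
    The inverse of 7 mod 8 is 7 (since 7·7 = 49 = 6·8 + 1), so t ≡ 7·5 = 35 ≡ 3 (mod 8).
    Then x = 0 + 7·3 = 21, valid modulo lcm(7, 8) = 56: x ≡ 21 (mod 56).
  Combine with x ≡ 2 (mod 13); new modulus lcm = 728.
    Write x = 21 + 56·t and substitute into x ≡ 2 (mod 13): 56·t ≡ 2 − 21 = -19 (mod 13).
    Reduce coefficients mod 13: 4·t ≡ 7 (mod 13).
    The inverse of 4 mod 13 is 10 (since 4·10 = 40 = 3·13 + 1), so t ≡ 10·7 = 70 ≡ 5 (mod 13).
    Then x = 21 + 56·5 = 301, valid modulo lcm(56, 13) = 728: x ≡ 301 (mod 728).
  Combine with x ≡ 3 (mod 19); new modulus lcm = 13832.
    Write x = 301 + 728·t and substitute into x ≡ 3 (mod 19): 728·t ≡ 3 − 301 = -298 (mod 19).
    Reduce coefficients mod 19: 6·t ≡ 6 (mod 19).
    The inverse of 6 mod 19 is 16 (since 6·16 = 96 = 5·19 + 1), so t ≡ 16·6 = 96 ≡ 1 (mod 19).
    Then x = 301 + 728·1 = 1029, valid modulo lcm(728, 19) = 13832: x ≡ 1029 (mod 13832).
  Combine with x ≡ 1 (mod 5); new modulus lcm = 69160.
    Write x = 1029 + 13832·t and substitute into x ≡ 1 (mod 5): 13832·t ≡ 1 − 1029 = -1028 (mod 5).
    Reduce coefficients mod 5: 2·t ≡ 2 (mod 5).
    The inverse of 2 mod 5 is 3 (since 2·3 = 6 = 1·5 + 1), so t ≡ 3·2 = 6 ≡ 1 (mod 5).
    Then x = 1029 + 13832·1 = 14861, valid modulo lcm(13832, 5) = 69160: x ≡ 14861 (mod 69160).
Verify against each original: 14861 mod 7 = 0, 14861 mod 8 = 5, 14861 mod 13 = 2, 14861 mod 19 = 3, 14861 mod 5 = 1.

x ≡ 14861 (mod 69160).


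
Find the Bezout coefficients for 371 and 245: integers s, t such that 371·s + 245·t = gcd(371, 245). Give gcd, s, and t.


Euclidean algorithm on (371, 245) — divide until remainder is 0:
  371 = 1 · 245 + 126
  245 = 1 · 126 + 119
  126 = 1 · 119 + 7
  119 = 17 · 7 + 0
gcd(371, 245) = 7.
Track Bezout coefficients alongside the remainders: start with r₀ = 371 = a·1 + b·0 (s = 1, t = 0) and r₁ = 245 = a·0 + b·1 (s = 0, t = 1); each new remainder r_{k+1} = r_{k-1} − q_k·r_k inherits s_{k+1} = s_{k-1} − q_k·s_k, t_{k+1} = t_{k-1} − q_k·t_k, so r_k = a·s_k + b·t_k at every step:
  q = 1: r = 126, s = 1 − 1·0 = 1, t = 0 − 1·1 = -1  (check: 371·1 + 245·(-1) = 126)
  q = 1: r = 119, s = 0 − 1·1 = -1, t = 1 − 1·(-1) = 2  (check: 371·(-1) + 245·2 = 119)
  q = 1: r = 7, s = 1 − 1·(-1) = 2, t = -1 − 1·2 = -3  (check: 371·2 + 245·(-3) = 7)
The row with r = 7 (the gcd) gives the Bezout coefficients s = 2, t = -3.
Result: 371 · (2) + 245 · (-3) = 7.

gcd(371, 245) = 7; s = 2, t = -3 (check: 371·2 + 245·(-3) = 7).


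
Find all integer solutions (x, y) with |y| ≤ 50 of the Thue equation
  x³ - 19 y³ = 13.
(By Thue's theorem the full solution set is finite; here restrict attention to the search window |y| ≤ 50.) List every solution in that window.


The equation is x³ - 19y³ = 13. For fixed y, x³ = 19·y³ + 13, so a solution requires the RHS to be a perfect cube.
Strategy: iterate y from -50 to 50, compute RHS = 19·y³ + 13, and check whether it is a (positive or negative) perfect cube.
Check small values of y:
  y = 0: RHS = 13 is not a perfect cube.
  y = 1: RHS = 32 is not a perfect cube.
  y = -1: RHS = -6 is not a perfect cube.
  y = 2: RHS = 165 is not a perfect cube.
  y = -2: RHS = -139 is not a perfect cube.
  y = 3: RHS = 526 is not a perfect cube.
  y = -3: RHS = -500 is not a perfect cube.
Continuing the search up to |y| = 50 finds no solutions either.
No (x, y) in the scanned range satisfies the equation.

No integer solutions with |y| ≤ 50.


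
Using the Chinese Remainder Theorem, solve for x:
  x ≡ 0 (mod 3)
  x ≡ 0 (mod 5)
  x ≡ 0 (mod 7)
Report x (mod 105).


Moduli 3, 5, 7 are pairwise coprime; by CRT there is a unique solution modulo M = 3 · 5 · 7 = 105.
Solve pairwise, accumulating the modulus:
  Start with x ≡ 0 (mod 3).
  Combine with x ≡ 0 (mod 5): since gcd(3, 5) = 1, we get a unique residue mod 15.
    Write x = 0 + 3·t and substitute into x ≡ 0 (mod 5): 3·t ≡ 0 − 0 = 0 (mod 5).
    The inverse of 3 mod 5 is 2 (since 3·2 = 6 = 1·5 + 1), so t ≡ 2·0 = 0 ≡ 0 (mod 5).
    Then x = 0 + 3·0 = 0, valid modulo lcm(3, 5) = 15: x ≡ 0 (mod 15).
  Combine with x ≡ 0 (mod 7): since gcd(15, 7) = 1, we get a unique residue mod 105.
    Write x = 0 + 15·t and substitute into x ≡ 0 (mod 7): 15·t ≡ 0 − 0 = 0 (mod 7).
    Reduce coefficients mod 7: 1·t ≡ 0 (mod 7).
    So t ≡ 0 (mod 7).
    Then x = 0 + 15·0 = 0, valid modulo lcm(15, 7) = 105: x ≡ 0 (mod 105).
Verify: 0 mod 3 = 0 ✓, 0 mod 5 = 0 ✓, 0 mod 7 = 0 ✓.

x ≡ 0 (mod 105).


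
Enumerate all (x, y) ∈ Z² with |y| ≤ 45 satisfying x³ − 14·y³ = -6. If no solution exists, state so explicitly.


The equation is x³ - 14y³ = -6. For fixed y, x³ = 14·y³ − 6, so a solution requires the RHS to be a perfect cube.
Strategy: iterate y from -45 to 45, compute RHS = 14·y³ − 6, and check whether it is a (positive or negative) perfect cube.
Check small values of y:
  y = 0: RHS = -6 is not a perfect cube.
  y = 1: RHS = 8 = (2)³ ⇒ x = 2 works.
  y = -1: RHS = -20 is not a perfect cube.
  y = 2: RHS = 106 is not a perfect cube.
  y = -2: RHS = -118 is not a perfect cube.
  y = 3: RHS = 372 is not a perfect cube.
  y = -3: RHS = -384 is not a perfect cube.
Continuing the search up to |y| = 45 finds no further solutions beyond those listed.
Collected solutions: (2, 1).

Solutions (with |y| ≤ 45): (2, 1).


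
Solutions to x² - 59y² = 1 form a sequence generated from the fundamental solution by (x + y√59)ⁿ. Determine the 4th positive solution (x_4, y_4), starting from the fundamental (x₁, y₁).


Step 1: Find the fundamental solution (x₁, y₁) of x² - 59y² = 1.
  Expand √59 as a continued fraction. a₀ = ⌊√59⌋ = 7; iterate m_{k+1} = d_k·a_k − m_k, d_{k+1} = (59 − m_{k+1}²)/d_k, a_{k+1} = ⌊(a₀ + m_{k+1})/d_{k+1}⌋ (starting m₀ = 0, d₀ = 1), with convergents p_k = a_k·p_{k-1} + p_{k-2}, q_k = a_k·q_{k-1} + q_{k-2} (p₋₁ = 1, q₋₁ = 0):
  k = 0: a₀ = 7; p₀/q₀ = 7/1; p₀² − 59·q₀² = 49 − 59 = -10.
  k = 1: m = 7, d = 10, a = ⌊(7 + 7)/10⌋ = 1; p/q = (1·7 + 1)/(1·1 + 0) = 8/1; p² − 59·q² = 64 − 59 = 5.
  k = 2: m = 3, d = 5, a = ⌊(7 + 3)/5⌋ = 2; p/q = (2·8 + 7)/(2·1 + 1) = 23/3; p² − 59·q² = 529 − 531 = -2.
  k = 3: m = 7, d = 2, a = ⌊(7 + 7)/2⌋ = 7; p/q = (7·23 + 8)/(7·3 + 1) = 169/22; p² − 59·q² = 28561 − 28556 = 5.
  k = 4: m = 7, d = 5, a = ⌊(7 + 7)/5⌋ = 2; p/q = (2·169 + 23)/(2·22 + 3) = 361/47; p² − 59·q² = 130321 − 130331 = -10.
  k = 5: m = 3, d = 10, a = ⌊(7 + 3)/10⌋ = 1; p/q = (1·361 + 169)/(1·47 + 22) = 530/69; p² − 59·q² = 280900 − 280899 = 1.
  The first convergent with p² − 59·q² = 1 gives the fundamental solution (x₁, y₁) = (530, 69).
Step 2: Apply the recurrence (x_{n+1}, y_{n+1}) = (x₁x_n + 59y₁y_n, x₁y_n + y₁x_n) repeatedly.
  From (x_1, y_1) = (530, 69): x_2 = 530·530 + 59·69·69 = 561799; y_2 = 530·69 + 69·530 = 73140.
  From (x_2, y_2) = (561799, 73140): x_3 = 530·561799 + 59·69·73140 = 595506410; y_3 = 530·73140 + 69·561799 = 77528331.
  From (x_3, y_3) = (595506410, 77528331): x_4 = 530·595506410 + 59·69·77528331 = 631236232801; y_4 = 530·77528331 + 69·595506410 = 82179957720.
Step 3: Verify x_4² - 59·y_4² = 398459181600798268305601 - 398459181600798268305600 = 1 (should be 1). ✓

(x_1, y_1) = (530, 69); (x_4, y_4) = (631236232801, 82179957720).


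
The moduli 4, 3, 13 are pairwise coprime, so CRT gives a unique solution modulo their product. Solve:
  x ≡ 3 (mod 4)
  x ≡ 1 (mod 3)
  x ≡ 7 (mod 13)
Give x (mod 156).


Moduli 4, 3, 13 are pairwise coprime; by CRT there is a unique solution modulo M = 4 · 3 · 13 = 156.
Solve pairwise, accumulating the modulus:
  Start with x ≡ 3 (mod 4).
  Combine with x ≡ 1 (mod 3): since gcd(4, 3) = 1, we get a unique residue mod 12.
    Write x = 3 + 4·t and substitute into x ≡ 1 (mod 3): 4·t ≡ 1 − 3 = -2 (mod 3).
    Reduce coefficients mod 3: 1·t ≡ 1 (mod 3).
    So t ≡ 1 (mod 3).
    Then x = 3 + 4·1 = 7, valid modulo lcm(4, 3) = 12: x ≡ 7 (mod 12).
  Combine with x ≡ 7 (mod 13): since gcd(12, 13) = 1, we get a unique residue mod 156.
    Write x = 7 + 12·t and substitute into x ≡ 7 (mod 13): 12·t ≡ 7 − 7 = 0 (mod 13).
    The inverse of 12 mod 13 is 12 (since 12·12 = 144 = 11·13 + 1), so t ≡ 12·0 = 0 ≡ 0 (mod 13).
    Then x = 7 + 12·0 = 7, valid modulo lcm(12, 13) = 156: x ≡ 7 (mod 156).
Verify: 7 mod 4 = 3 ✓, 7 mod 3 = 1 ✓, 7 mod 13 = 7 ✓.

x ≡ 7 (mod 156).


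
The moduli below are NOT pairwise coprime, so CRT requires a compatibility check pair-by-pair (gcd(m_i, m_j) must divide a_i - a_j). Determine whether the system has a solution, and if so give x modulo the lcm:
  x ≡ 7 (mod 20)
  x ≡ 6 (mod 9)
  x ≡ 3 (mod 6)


Moduli 20, 9, 6 are not pairwise coprime, so CRT works modulo lcm(m_i) when all pairwise compatibility conditions hold.
Pairwise compatibility: gcd(m_i, m_j) must divide a_i - a_j for every pair.
Merge one congruence at a time:
  Start: x ≡ 7 (mod 20).
  Combine with x ≡ 6 (mod 9): gcd(20, 9) = 1; 6 - 7 = -1, which IS divisible by 1, so compatible.
    Write x = 7 + 20·t and substitute into x ≡ 6 (mod 9): 20·t ≡ 6 − 7 = -1 (mod 9).
    Reduce coefficients mod 9: 2·t ≡ 8 (mod 9).
    The inverse of 2 mod 9 is 5 (since 2·5 = 10 = 1·9 + 1), so t ≡ 5·8 = 40 ≡ 4 (mod 9).
    Then x = 7 + 20·4 = 87, valid modulo lcm(20, 9) = 180: x ≡ 87 (mod 180).
  Combine with x ≡ 3 (mod 6): gcd(180, 6) = 6; 3 - 87 = -84, which IS divisible by 6, so compatible.
    Write x = 87 + 180·t and substitute into x ≡ 3 (mod 6): 180·t ≡ 3 − 87 = -84 (mod 6).
    Divide the congruence (and modulus) by g = 6: 30·t ≡ -14 (mod 1).
    Modulo 1 every t works; take t = 0.
    Then x = 87 + 180·0 = 87, valid modulo lcm(180, 6) = 180: x ≡ 87 (mod 180).
Verify: 87 mod 20 = 7, 87 mod 9 = 6, 87 mod 6 = 3.

x ≡ 87 (mod 180).


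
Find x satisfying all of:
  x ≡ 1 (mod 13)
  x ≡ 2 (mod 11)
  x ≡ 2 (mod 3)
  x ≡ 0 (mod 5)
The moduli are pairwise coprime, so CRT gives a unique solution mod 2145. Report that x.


Product of moduli M = 13 · 11 · 3 · 5 = 2145.
Merge one congruence at a time:
  Start: x ≡ 1 (mod 13).
  Combine with x ≡ 2 (mod 11); new modulus lcm = 143.
    Write x = 1 + 13·t and substitute into x ≡ 2 (mod 11): 13·t ≡ 2 − 1 = 1 (mod 11).
    Reduce coefficients mod 11: 2·t ≡ 1 (mod 11).
    The inverse of 2 mod 11 is 6 (since 2·6 = 12 = 1·11 + 1), so t ≡ 6·1 = 6 ≡ 6 (mod 11).
    Then x = 1 + 13·6 = 79, valid modulo lcm(13, 11) = 143: x ≡ 79 (mod 143).
  Combine with x ≡ 2 (mod 3); new modulus lcm = 429.
    Write x = 79 + 143·t and substitute into x ≡ 2 (mod 3): 143·t ≡ 2 − 79 = -77 (mod 3).
    Reduce coefficients mod 3: 2·t ≡ 1 (mod 3).
    The inverse of 2 mod 3 is 2 (since 2·2 = 4 = 1·3 + 1), so t ≡ 2·1 = 2 ≡ 2 (mod 3).
    Then x = 79 + 143·2 = 365, valid modulo lcm(143, 3) = 429: x ≡ 365 (mod 429).
  Combine with x ≡ 0 (mod 5); new modulus lcm = 2145.
    Write x = 365 + 429·t and substitute into x ≡ 0 (mod 5): 429·t ≡ 0 − 365 = -365 (mod 5).
    Reduce coefficients mod 5: 4·t ≡ 0 (mod 5).
    The inverse of 4 mod 5 is 4 (since 4·4 = 16 = 3·5 + 1), so t ≡ 4·0 = 0 ≡ 0 (mod 5).
    Then x = 365 + 429·0 = 365, valid modulo lcm(429, 5) = 2145: x ≡ 365 (mod 2145).
Verify against each original: 365 mod 13 = 1, 365 mod 11 = 2, 365 mod 3 = 2, 365 mod 5 = 0.

x ≡ 365 (mod 2145).


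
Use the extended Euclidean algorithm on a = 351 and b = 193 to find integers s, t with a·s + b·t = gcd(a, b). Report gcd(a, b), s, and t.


Euclidean algorithm on (351, 193) — divide until remainder is 0:
  351 = 1 · 193 + 158
  193 = 1 · 158 + 35
  158 = 4 · 35 + 18
  35 = 1 · 18 + 17
  18 = 1 · 17 + 1
  17 = 17 · 1 + 0
gcd(351, 193) = 1.
Track Bezout coefficients alongside the remainders: start with r₀ = 351 = a·1 + b·0 (s = 1, t = 0) and r₁ = 193 = a·0 + b·1 (s = 0, t = 1); each new remainder r_{k+1} = r_{k-1} − q_k·r_k inherits s_{k+1} = s_{k-1} − q_k·s_k, t_{k+1} = t_{k-1} − q_k·t_k, so r_k = a·s_k + b·t_k at every step:
  q = 1: r = 158, s = 1 − 1·0 = 1, t = 0 − 1·1 = -1  (check: 351·1 + 193·(-1) = 158)
  q = 1: r = 35, s = 0 − 1·1 = -1, t = 1 − 1·(-1) = 2  (check: 351·(-1) + 193·2 = 35)
  q = 4: r = 18, s = 1 − 4·(-1) = 5, t = -1 − 4·2 = -9  (check: 351·5 + 193·(-9) = 18)
  q = 1: r = 17, s = -1 − 1·5 = -6, t = 2 − 1·(-9) = 11  (check: 351·(-6) + 193·11 = 17)
  q = 1: r = 1, s = 5 − 1·(-6) = 11, t = -9 − 1·11 = -20  (check: 351·11 + 193·(-20) = 1)
The row with r = 1 (the gcd) gives the Bezout coefficients s = 11, t = -20.
Result: 351 · (11) + 193 · (-20) = 1.

gcd(351, 193) = 1; s = 11, t = -20 (check: 351·11 + 193·(-20) = 1).


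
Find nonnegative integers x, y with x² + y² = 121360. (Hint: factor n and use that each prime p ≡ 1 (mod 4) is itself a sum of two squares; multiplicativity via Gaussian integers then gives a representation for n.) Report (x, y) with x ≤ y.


Step 1: Factor n = 121360 = 2^4 · 5 · 37 · 41.
Step 2: Check the mod-4 condition on each prime factor: 2 = 2 (special); 5 ≡ 1 (mod 4), exponent 1; 37 ≡ 1 (mod 4), exponent 1; 41 ≡ 1 (mod 4), exponent 1.
All primes ≡ 3 (mod 4) appear to even exponent (or don't appear), so by the two-squares theorem n IS expressible as a sum of two squares.
Step 3: Build a representation. Group n = k² · m with k = 4 and m = 5 · 37 · 41 = 7585 (a product of primes ≡ 1 (mod 4)); a representation of m scales to one of n via (k·x)² + (k·y)² = k²(x² + y²). Each prime p ≡ 1 (mod 4) is itself a sum of two squares; find a² by testing p − a² for a perfect square:
  5: 5 − 1² = 4 = 2² ⇒ 5 = 1² + 2².
  37: 37 − 1² = 36 = 6² ⇒ 37 = 1² + 6².
  41: 41 − 1² = 40, 41 − 2² = 37, 41 − 3² = 32, 41 − 4² = 25 = 5² ⇒ 41 = 4² + 5².
  Combine using the Brahmagupta–Fibonacci identity (a² + b²)(c² + d²) = (ac − bd)² + (ad + bc)² = (ac + bd)² + (ad − bc)²:
  5 · 37 = 185: from (1² + 2²)(1² + 6²), take (1·1 − 2·6, 1·6 + 2·1) = (1 − 12, 6 + 2) = (-11, 8); dropping signs (only squares matter) gives (11, 8); check 11² + 8² = 121 + 64 = 185 ✓.
  185 · 41 = 7585: from (11² + 8²)(4² + 5²), take (11·4 − 8·5, 11·5 + 8·4) = (44 − 40, 55 + 32) = (4, 87); check 4² + 87² = 16 + 7569 = 7585 ✓.
  Scale by k = 4: (4·4, 4·87) = (16, 348).
Step 4: Order so x ≤ y and verify: 16² + 348² = 256 + 121104 = 121360 = n. ✓

n = 121360 = 16² + 348² (one valid representation with x ≤ y).


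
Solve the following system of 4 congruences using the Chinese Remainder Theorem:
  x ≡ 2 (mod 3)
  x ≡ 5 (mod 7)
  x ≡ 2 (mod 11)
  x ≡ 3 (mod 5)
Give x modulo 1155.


Product of moduli M = 3 · 7 · 11 · 5 = 1155.
Merge one congruence at a time:
  Start: x ≡ 2 (mod 3).
  Combine with x ≡ 5 (mod 7); new modulus lcm = 21.
    Write x = 2 + 3·t and substitute into x ≡ 5 (mod 7): 3·t ≡ 5 − 2 = 3 (mod 7).
    The inverse of 3 mod 7 is 5 (since 3·5 = 15 = 2·7 + 1), so t ≡ 5·3 = 15 ≡ 1 (mod 7).
    Then x = 2 + 3·1 = 5, valid modulo lcm(3, 7) = 21: x ≡ 5 (mod 21).
  Combine with x ≡ 2 (mod 11); new modulus lcm = 231.
    Write x = 5 + 21·t and substitute into x ≡ 2 (mod 11): 21·t ≡ 2 − 5 = -3 (mod 11).
    Reduce coefficients mod 11: 10·t ≡ 8 (mod 11).
    The inverse of 10 mod 11 is 10 (since 10·10 = 100 = 9·11 + 1), so t ≡ 10·8 = 80 ≡ 3 (mod 11).
    Then x = 5 + 21·3 = 68, valid modulo lcm(21, 11) = 231: x ≡ 68 (mod 231).
  Combine with x ≡ 3 (mod 5); new modulus lcm = 1155.
    Write x = 68 + 231·t and substitute into x ≡ 3 (mod 5): 231·t ≡ 3 − 68 = -65 (mod 5).
    Reduce coefficients mod 5: 1·t ≡ 0 (mod 5).
    So t ≡ 0 (mod 5).
    Then x = 68 + 231·0 = 68, valid modulo lcm(231, 5) = 1155: x ≡ 68 (mod 1155).
Verify against each original: 68 mod 3 = 2, 68 mod 7 = 5, 68 mod 11 = 2, 68 mod 5 = 3.

x ≡ 68 (mod 1155).


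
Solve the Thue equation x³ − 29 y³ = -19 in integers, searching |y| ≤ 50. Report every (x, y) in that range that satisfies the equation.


The equation is x³ - 29y³ = -19. For fixed y, x³ = 29·y³ − 19, so a solution requires the RHS to be a perfect cube.
Strategy: iterate y from -50 to 50, compute RHS = 29·y³ − 19, and check whether it is a (positive or negative) perfect cube.
Check small values of y:
  y = 0: RHS = -19 is not a perfect cube.
  y = 1: RHS = 10 is not a perfect cube.
  y = -1: RHS = -48 is not a perfect cube.
  y = 2: RHS = 213 is not a perfect cube.
  y = -2: RHS = -251 is not a perfect cube.
  y = 3: RHS = 764 is not a perfect cube.
  y = -3: RHS = -802 is not a perfect cube.
Continuing the search up to |y| = 50 finds no solutions either.
No (x, y) in the scanned range satisfies the equation.

No integer solutions with |y| ≤ 50.


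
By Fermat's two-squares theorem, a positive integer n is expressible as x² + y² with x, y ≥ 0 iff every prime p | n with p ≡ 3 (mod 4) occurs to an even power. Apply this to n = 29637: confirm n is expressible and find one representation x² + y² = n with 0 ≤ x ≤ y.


Step 1: Factor n = 29637 = 3^2 · 37 · 89.
Step 2: Check the mod-4 condition on each prime factor: 3 ≡ 3 (mod 4), exponent 2 (must be even); 37 ≡ 1 (mod 4), exponent 1; 89 ≡ 1 (mod 4), exponent 1.
All primes ≡ 3 (mod 4) appear to even exponent (or don't appear), so by the two-squares theorem n IS expressible as a sum of two squares.
Step 3: Build a representation. Group n = k² · m with k = 3 and m = 37 · 89 = 3293 (a product of primes ≡ 1 (mod 4)); a representation of m scales to one of n via (k·x)² + (k·y)² = k²(x² + y²). Each prime p ≡ 1 (mod 4) is itself a sum of two squares; find a² by testing p − a² for a perfect square:
  37: 37 − 1² = 36 = 6² ⇒ 37 = 1² + 6².
  89: 89 − 1² = 88, 89 − 2² = 85, 89 − 3² = 80, 89 − 4² = 73, 89 − 5² = 64 = 8² ⇒ 89 = 5² + 8².
  Combine using the Brahmagupta–Fibonacci identity (a² + b²)(c² + d²) = (ac − bd)² + (ad + bc)² = (ac + bd)² + (ad − bc)²:
  37 · 89 = 3293: from (1² + 6²)(5² + 8²), take (1·5 − 6·8, 1·8 + 6·5) = (5 − 48, 8 + 30) = (-43, 38); dropping signs (only squares matter) gives (43, 38); check 43² + 38² = 1849 + 1444 = 3293 ✓.
  Scale by k = 3: (3·43, 3·38) = (129, 114).
Step 4: Order so x ≤ y and verify: 114² + 129² = 12996 + 16641 = 29637 = n. ✓

n = 29637 = 114² + 129² (one valid representation with x ≤ y).


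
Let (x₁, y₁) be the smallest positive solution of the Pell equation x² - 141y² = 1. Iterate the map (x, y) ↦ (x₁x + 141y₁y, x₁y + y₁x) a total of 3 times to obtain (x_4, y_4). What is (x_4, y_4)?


Step 1: Find the fundamental solution (x₁, y₁) of x² - 141y² = 1.
  Expand √141 as a continued fraction. a₀ = ⌊√141⌋ = 11; iterate m_{k+1} = d_k·a_k − m_k, d_{k+1} = (141 − m_{k+1}²)/d_k, a_{k+1} = ⌊(a₀ + m_{k+1})/d_{k+1}⌋ (starting m₀ = 0, d₀ = 1), with convergents p_k = a_k·p_{k-1} + p_{k-2}, q_k = a_k·q_{k-1} + q_{k-2} (p₋₁ = 1, q₋₁ = 0):
  k = 0: a₀ = 11; p₀/q₀ = 11/1; p₀² − 141·q₀² = 121 − 141 = -20.
  k = 1: m = 11, d = 20, a = ⌊(11 + 11)/20⌋ = 1; p/q = (1·11 + 1)/(1·1 + 0) = 12/1; p² − 141·q² = 144 − 141 = 3.
  k = 2: m = 9, d = 3, a = ⌊(11 + 9)/3⌋ = 6; p/q = (6·12 + 11)/(6·1 + 1) = 83/7; p² − 141·q² = 6889 − 6909 = -20.
  k = 3: m = 9, d = 20, a = ⌊(11 + 9)/20⌋ = 1; p/q = (1·83 + 12)/(1·7 + 1) = 95/8; p² − 141·q² = 9025 − 9024 = 1.
  The first convergent with p² − 141·q² = 1 gives the fundamental solution (x₁, y₁) = (95, 8).
Step 2: Apply the recurrence (x_{n+1}, y_{n+1}) = (x₁x_n + 141y₁y_n, x₁y_n + y₁x_n) repeatedly.
  From (x_1, y_1) = (95, 8): x_2 = 95·95 + 141·8·8 = 18049; y_2 = 95·8 + 8·95 = 1520.
  From (x_2, y_2) = (18049, 1520): x_3 = 95·18049 + 141·8·1520 = 3429215; y_3 = 95·1520 + 8·18049 = 288792.
  From (x_3, y_3) = (3429215, 288792): x_4 = 95·3429215 + 141·8·288792 = 651532801; y_4 = 95·288792 + 8·3429215 = 54868960.
Step 3: Verify x_4² - 141·y_4² = 424494990778905601 - 424494990778905600 = 1 (should be 1). ✓

(x_1, y_1) = (95, 8); (x_4, y_4) = (651532801, 54868960).


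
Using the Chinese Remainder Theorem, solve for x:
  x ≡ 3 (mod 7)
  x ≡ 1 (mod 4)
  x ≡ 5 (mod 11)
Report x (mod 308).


Moduli 7, 4, 11 are pairwise coprime; by CRT there is a unique solution modulo M = 7 · 4 · 11 = 308.
Solve pairwise, accumulating the modulus:
  Start with x ≡ 3 (mod 7).
  Combine with x ≡ 1 (mod 4): since gcd(7, 4) = 1, we get a unique residue mod 28.
    Write x = 3 + 7·t and substitute into x ≡ 1 (mod 4): 7·t ≡ 1 − 3 = -2 (mod 4).
    Reduce coefficients mod 4: 3·t ≡ 2 (mod 4).
    The inverse of 3 mod 4 is 3 (since 3·3 = 9 = 2·4 + 1), so t ≡ 3·2 = 6 ≡ 2 (mod 4).
    Then x = 3 + 7·2 = 17, valid modulo lcm(7, 4) = 28: x ≡ 17 (mod 28).
  Combine with x ≡ 5 (mod 11): since gcd(28, 11) = 1, we get a unique residue mod 308.
    Write x = 17 + 28·t and substitute into x ≡ 5 (mod 11): 28·t ≡ 5 − 17 = -12 (mod 11).
    Reduce coefficients mod 11: 6·t ≡ 10 (mod 11).
    The inverse of 6 mod 11 is 2 (since 6·2 = 12 = 1·11 + 1), so t ≡ 2·10 = 20 ≡ 9 (mod 11).
    Then x = 17 + 28·9 = 269, valid modulo lcm(28, 11) = 308: x ≡ 269 (mod 308).
Verify: 269 mod 7 = 3 ✓, 269 mod 4 = 1 ✓, 269 mod 11 = 5 ✓.

x ≡ 269 (mod 308).


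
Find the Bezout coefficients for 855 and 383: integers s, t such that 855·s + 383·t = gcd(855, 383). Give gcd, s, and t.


Euclidean algorithm on (855, 383) — divide until remainder is 0:
  855 = 2 · 383 + 89
  383 = 4 · 89 + 27
  89 = 3 · 27 + 8
  27 = 3 · 8 + 3
  8 = 2 · 3 + 2
  3 = 1 · 2 + 1
  2 = 2 · 1 + 0
gcd(855, 383) = 1.
Track Bezout coefficients alongside the remainders: start with r₀ = 855 = a·1 + b·0 (s = 1, t = 0) and r₁ = 383 = a·0 + b·1 (s = 0, t = 1); each new remainder r_{k+1} = r_{k-1} − q_k·r_k inherits s_{k+1} = s_{k-1} − q_k·s_k, t_{k+1} = t_{k-1} − q_k·t_k, so r_k = a·s_k + b·t_k at every step:
  q = 2: r = 89, s = 1 − 2·0 = 1, t = 0 − 2·1 = -2  (check: 855·1 + 383·(-2) = 89)
  q = 4: r = 27, s = 0 − 4·1 = -4, t = 1 − 4·(-2) = 9  (check: 855·(-4) + 383·9 = 27)
  q = 3: r = 8, s = 1 − 3·(-4) = 13, t = -2 − 3·9 = -29  (check: 855·13 + 383·(-29) = 8)
  q = 3: r = 3, s = -4 − 3·13 = -43, t = 9 − 3·(-29) = 96  (check: 855·(-43) + 383·96 = 3)
  q = 2: r = 2, s = 13 − 2·(-43) = 99, t = -29 − 2·96 = -221  (check: 855·99 + 383·(-221) = 2)
  q = 1: r = 1, s = -43 − 1·99 = -142, t = 96 − 1·(-221) = 317  (check: 855·(-142) + 383·317 = 1)
The row with r = 1 (the gcd) gives the Bezout coefficients s = -142, t = 317.
Result: 855 · (-142) + 383 · (317) = 1.

gcd(855, 383) = 1; s = -142, t = 317 (check: 855·(-142) + 383·317 = 1).


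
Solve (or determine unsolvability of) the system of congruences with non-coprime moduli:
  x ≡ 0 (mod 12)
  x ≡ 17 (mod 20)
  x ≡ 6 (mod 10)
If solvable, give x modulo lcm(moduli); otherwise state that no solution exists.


Moduli 12, 20, 10 are not pairwise coprime, so CRT works modulo lcm(m_i) when all pairwise compatibility conditions hold.
Pairwise compatibility: gcd(m_i, m_j) must divide a_i - a_j for every pair.
Merge one congruence at a time:
  Start: x ≡ 0 (mod 12).
  Combine with x ≡ 17 (mod 20): gcd(12, 20) = 4, and 17 - 0 = 17 is NOT divisible by 4.
    ⇒ system is inconsistent (no integer solution).

No solution (the system is inconsistent).


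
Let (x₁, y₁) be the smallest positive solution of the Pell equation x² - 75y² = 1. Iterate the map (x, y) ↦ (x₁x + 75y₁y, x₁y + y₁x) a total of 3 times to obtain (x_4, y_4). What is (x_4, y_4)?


Step 1: Find the fundamental solution (x₁, y₁) of x² - 75y² = 1.
  Expand √75 as a continued fraction. a₀ = ⌊√75⌋ = 8; iterate m_{k+1} = d_k·a_k − m_k, d_{k+1} = (75 − m_{k+1}²)/d_k, a_{k+1} = ⌊(a₀ + m_{k+1})/d_{k+1}⌋ (starting m₀ = 0, d₀ = 1), with convergents p_k = a_k·p_{k-1} + p_{k-2}, q_k = a_k·q_{k-1} + q_{k-2} (p₋₁ = 1, q₋₁ = 0):
  k = 0: a₀ = 8; p₀/q₀ = 8/1; p₀² − 75·q₀² = 64 − 75 = -11.
  k = 1: m = 8, d = 11, a = ⌊(8 + 8)/11⌋ = 1; p/q = (1·8 + 1)/(1·1 + 0) = 9/1; p² − 75·q² = 81 − 75 = 6.
  k = 2: m = 3, d = 6, a = ⌊(8 + 3)/6⌋ = 1; p/q = (1·9 + 8)/(1·1 + 1) = 17/2; p² − 75·q² = 289 − 300 = -11.
  k = 3: m = 3, d = 11, a = ⌊(8 + 3)/11⌋ = 1; p/q = (1·17 + 9)/(1·2 + 1) = 26/3; p² − 75·q² = 676 − 675 = 1.
  The first convergent with p² − 75·q² = 1 gives the fundamental solution (x₁, y₁) = (26, 3).
Step 2: Apply the recurrence (x_{n+1}, y_{n+1}) = (x₁x_n + 75y₁y_n, x₁y_n + y₁x_n) repeatedly.
  From (x_1, y_1) = (26, 3): x_2 = 26·26 + 75·3·3 = 1351; y_2 = 26·3 + 3·26 = 156.
  From (x_2, y_2) = (1351, 156): x_3 = 26·1351 + 75·3·156 = 70226; y_3 = 26·156 + 3·1351 = 8109.
  From (x_3, y_3) = (70226, 8109): x_4 = 26·70226 + 75·3·8109 = 3650401; y_4 = 26·8109 + 3·70226 = 421512.
Step 3: Verify x_4² - 75·y_4² = 13325427460801 - 13325427460800 = 1 (should be 1). ✓

(x_1, y_1) = (26, 3); (x_4, y_4) = (3650401, 421512).


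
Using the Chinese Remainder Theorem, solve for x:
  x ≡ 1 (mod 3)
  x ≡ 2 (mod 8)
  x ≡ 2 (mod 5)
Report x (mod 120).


Moduli 3, 8, 5 are pairwise coprime; by CRT there is a unique solution modulo M = 3 · 8 · 5 = 120.
Solve pairwise, accumulating the modulus:
  Start with x ≡ 1 (mod 3).
  Combine with x ≡ 2 (mod 8): since gcd(3, 8) = 1, we get a unique residue mod 24.
    Write x = 1 + 3·t and substitute into x ≡ 2 (mod 8): 3·t ≡ 2 − 1 = 1 (mod 8).
    The inverse of 3 mod 8 is 3 (since 3·3 = 9 = 1·8 + 1), so t ≡ 3·1 = 3 ≡ 3 (mod 8).
    Then x = 1 + 3·3 = 10, valid modulo lcm(3, 8) = 24: x ≡ 10 (mod 24).
  Combine with x ≡ 2 (mod 5): since gcd(24, 5) = 1, we get a unique residue mod 120.
    Write x = 10 + 24·t and substitute into x ≡ 2 (mod 5): 24·t ≡ 2 − 10 = -8 (mod 5).
    Reduce coefficients mod 5: 4·t ≡ 2 (mod 5).
    The inverse of 4 mod 5 is 4 (since 4·4 = 16 = 3·5 + 1), so t ≡ 4·2 = 8 ≡ 3 (mod 5).
    Then x = 10 + 24·3 = 82, valid modulo lcm(24, 5) = 120: x ≡ 82 (mod 120).
Verify: 82 mod 3 = 1 ✓, 82 mod 8 = 2 ✓, 82 mod 5 = 2 ✓.

x ≡ 82 (mod 120).


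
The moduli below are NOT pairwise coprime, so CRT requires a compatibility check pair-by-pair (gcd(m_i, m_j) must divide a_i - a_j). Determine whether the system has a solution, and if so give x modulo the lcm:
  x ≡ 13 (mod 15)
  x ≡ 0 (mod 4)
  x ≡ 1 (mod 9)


Moduli 15, 4, 9 are not pairwise coprime, so CRT works modulo lcm(m_i) when all pairwise compatibility conditions hold.
Pairwise compatibility: gcd(m_i, m_j) must divide a_i - a_j for every pair.
Merge one congruence at a time:
  Start: x ≡ 13 (mod 15).
  Combine with x ≡ 0 (mod 4): gcd(15, 4) = 1; 0 - 13 = -13, which IS divisible by 1, so compatible.
    Write x = 13 + 15·t and substitute into x ≡ 0 (mod 4): 15·t ≡ 0 − 13 = -13 (mod 4).
    Reduce coefficients mod 4: 3·t ≡ 3 (mod 4).
    The inverse of 3 mod 4 is 3 (since 3·3 = 9 = 2·4 + 1), so t ≡ 3·3 = 9 ≡ 1 (mod 4).
    Then x = 13 + 15·1 = 28, valid modulo lcm(15, 4) = 60: x ≡ 28 (mod 60).
  Combine with x ≡ 1 (mod 9): gcd(60, 9) = 3; 1 - 28 = -27, which IS divisible by 3, so compatible.
    Write x = 28 + 60·t and substitute into x ≡ 1 (mod 9): 60·t ≡ 1 − 28 = -27 (mod 9).
    Divide the congruence (and modulus) by g = 3: 20·t ≡ -9 (mod 3).
    Reduce coefficients mod 3: 2·t ≡ 0 (mod 3).
    The inverse of 2 mod 3 is 2 (since 2·2 = 4 = 1·3 + 1), so t ≡ 2·0 = 0 ≡ 0 (mod 3).
    Then x = 28 + 60·0 = 28, valid modulo lcm(60, 9) = 180: x ≡ 28 (mod 180).
Verify: 28 mod 15 = 13, 28 mod 4 = 0, 28 mod 9 = 1.

x ≡ 28 (mod 180).


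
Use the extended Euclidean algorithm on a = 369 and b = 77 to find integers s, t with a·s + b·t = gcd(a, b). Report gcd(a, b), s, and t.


Euclidean algorithm on (369, 77) — divide until remainder is 0:
  369 = 4 · 77 + 61
  77 = 1 · 61 + 16
  61 = 3 · 16 + 13
  16 = 1 · 13 + 3
  13 = 4 · 3 + 1
  3 = 3 · 1 + 0
gcd(369, 77) = 1.
Track Bezout coefficients alongside the remainders: start with r₀ = 369 = a·1 + b·0 (s = 1, t = 0) and r₁ = 77 = a·0 + b·1 (s = 0, t = 1); each new remainder r_{k+1} = r_{k-1} − q_k·r_k inherits s_{k+1} = s_{k-1} − q_k·s_k, t_{k+1} = t_{k-1} − q_k·t_k, so r_k = a·s_k + b·t_k at every step:
  q = 4: r = 61, s = 1 − 4·0 = 1, t = 0 − 4·1 = -4  (check: 369·1 + 77·(-4) = 61)
  q = 1: r = 16, s = 0 − 1·1 = -1, t = 1 − 1·(-4) = 5  (check: 369·(-1) + 77·5 = 16)
  q = 3: r = 13, s = 1 − 3·(-1) = 4, t = -4 − 3·5 = -19  (check: 369·4 + 77·(-19) = 13)
  q = 1: r = 3, s = -1 − 1·4 = -5, t = 5 − 1·(-19) = 24  (check: 369·(-5) + 77·24 = 3)
  q = 4: r = 1, s = 4 − 4·(-5) = 24, t = -19 − 4·24 = -115  (check: 369·24 + 77·(-115) = 1)
The row with r = 1 (the gcd) gives the Bezout coefficients s = 24, t = -115.
Result: 369 · (24) + 77 · (-115) = 1.

gcd(369, 77) = 1; s = 24, t = -115 (check: 369·24 + 77·(-115) = 1).


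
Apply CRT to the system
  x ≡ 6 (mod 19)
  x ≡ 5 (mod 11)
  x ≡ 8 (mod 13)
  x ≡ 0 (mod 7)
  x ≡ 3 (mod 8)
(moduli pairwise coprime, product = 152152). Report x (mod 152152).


Product of moduli M = 19 · 11 · 13 · 7 · 8 = 152152.
Merge one congruence at a time:
  Start: x ≡ 6 (mod 19).
  Combine with x ≡ 5 (mod 11); new modulus lcm = 209.
    Write x = 6 + 19·t and substitute into x ≡ 5 (mod 11): 19·t ≡ 5 − 6 = -1 (mod 11).
    Reduce coefficients mod 11: 8·t ≡ 10 (mod 11).
    The inverse of 8 mod 11 is 7 (since 8·7 = 56 = 5·11 + 1), so t ≡ 7·10 = 70 ≡ 4 (mod 11).
    Then x = 6 + 19·4 = 82, valid modulo lcm(19, 11) = 209: x ≡ 82 (mod 209).
  Combine with x ≡ 8 (mod 13); new modulus lcm = 2717.
    Write x = 82 + 209·t and substitute into x ≡ 8 (mod 13): 209·t ≡ 8 − 82 = -74 (mod 13).
    Reduce coefficients mod 13: 1·t ≡ 4 (mod 13).
    So t ≡ 4 (mod 13).
    Then x = 82 + 209·4 = 918, valid modulo lcm(209, 13) = 2717: x ≡ 918 (mod 2717).
  Combine with x ≡ 0 (mod 7); new modulus lcm = 19019.
    Write x = 918 + 2717·t and substitute into x ≡ 0 (mod 7): 2717·t ≡ 0 − 918 = -918 (mod 7).
    Reduce coefficients mod 7: 1·t ≡ 6 (mod 7).
    So t ≡ 6 (mod 7).
    Then x = 918 + 2717·6 = 17220, valid modulo lcm(2717, 7) = 19019: x ≡ 17220 (mod 19019).
  Combine with x ≡ 3 (mod 8); new modulus lcm = 152152.
    Write x = 17220 + 19019·t and substitute into x ≡ 3 (mod 8): 19019·t ≡ 3 − 17220 = -17217 (mod 8).
    Reduce coefficients mod 8: 3·t ≡ 7 (mod 8).
    The inverse of 3 mod 8 is 3 (since 3·3 = 9 = 1·8 + 1), so t ≡ 3·7 = 21 ≡ 5 (mod 8).
    Then x = 17220 + 19019·5 = 112315, valid modulo lcm(19019, 8) = 152152: x ≡ 112315 (mod 152152).
Verify against each original: 112315 mod 19 = 6, 112315 mod 11 = 5, 112315 mod 13 = 8, 112315 mod 7 = 0, 112315 mod 8 = 3.

x ≡ 112315 (mod 152152).
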